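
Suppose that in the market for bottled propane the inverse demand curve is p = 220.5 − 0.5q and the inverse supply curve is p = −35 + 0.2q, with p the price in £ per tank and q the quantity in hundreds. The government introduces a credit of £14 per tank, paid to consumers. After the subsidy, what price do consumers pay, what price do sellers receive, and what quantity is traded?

Inverting to q(p) form: qd = 441 − 2p; qs = 5p + 175.
Without the subsidy, 441 − 2p = 5p + 175 gives 7p = 266, so p* = £38 and q* = 365.
With a per-unit subsidy paid to consumers, each effectively pays p − 14, so demand becomes qd = 441 − 2(p − 14).
New equilibrium: consumers pay £28, sellers receive £42, q = 385. (Wedge: pb − ps = −14.)

Consumers pay £28; sellers receive £42; quantity = 385.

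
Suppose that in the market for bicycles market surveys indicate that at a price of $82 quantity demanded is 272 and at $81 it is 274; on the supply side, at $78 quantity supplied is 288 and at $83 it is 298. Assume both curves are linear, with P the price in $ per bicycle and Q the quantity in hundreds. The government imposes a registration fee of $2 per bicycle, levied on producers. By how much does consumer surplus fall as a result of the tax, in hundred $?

Consumer surplus falls by $283 hundred.

Demand slope: (274 − 272)/(81 − 82) = -2, so Qd = 436 − 2P.
Supply slope: (298 − 288)/(83 − 78) = 2, so Qs = 2P + 132.
Before the tax: set 436 − 2P = 2P + 132 → P* = $76, Q* = 284.
With the tax collected from producers, supply shifts: Qs = 2(P − 2) + 132.
New equilibrium: buyers pay $77, producers receive $75, Q = 282. (Wedge: Pb − Ps = 2.)
ΔCS is the trapezoid between Q = 282 and Q = 284 of height $1: ½ · (284 + 282) · 1 = $283.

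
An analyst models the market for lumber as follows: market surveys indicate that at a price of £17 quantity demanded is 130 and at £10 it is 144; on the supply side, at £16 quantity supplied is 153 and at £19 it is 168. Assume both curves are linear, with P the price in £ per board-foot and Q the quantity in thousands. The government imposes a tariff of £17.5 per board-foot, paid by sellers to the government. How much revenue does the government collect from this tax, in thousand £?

Demand slope: (144 − 130)/(10 − 17) = -2, so Qd = 164 − 2P.
Supply slope: (168 − 153)/(19 − 16) = 5, so Qs = 5P + 73.
Without the tax, 164 − 2P = 5P + 73 gives 7P = 91, so P* = £13 and Q* = 138.
With the tax collected from sellers, supply shifts: Qs = 5(P − 17.5) + 73.
Solving gives Q = 113 with buyers paying £25.5 and sellers receiving £8 (the £17.5 wedge).
Revenue = t · Q = 17.5 · 113 = £1977.5.

Tax revenue = £1977.5 thousand.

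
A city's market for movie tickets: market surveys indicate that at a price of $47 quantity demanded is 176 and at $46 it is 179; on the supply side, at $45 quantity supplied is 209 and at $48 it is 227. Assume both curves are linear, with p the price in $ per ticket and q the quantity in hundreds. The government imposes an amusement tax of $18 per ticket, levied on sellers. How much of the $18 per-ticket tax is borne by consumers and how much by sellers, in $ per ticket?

Demand slope: (179 − 176)/(46 − 47) = -3, so qd = 317 − 3p.
Supply slope: (227 − 209)/(48 − 45) = 6, so qs = 6p − 61.
Without the tax, 317 − 3p = 6p − 61 gives 9p = 378, so p* = $42 and q* = 191.
With the tax collected from sellers, supply shifts: qs = 6(p − 18) − 61.
New equilibrium: consumers pay $54, sellers receive $36, q = 155. (Wedge: pb − ps = 18.)
Burden on consumers: $12; on sellers: $6. (They sum to $18.)
The less price-elastic side of the market bears the larger share of a per-unit tax.

Consumers bear $12 per ticket; sellers bear $6 per ticket.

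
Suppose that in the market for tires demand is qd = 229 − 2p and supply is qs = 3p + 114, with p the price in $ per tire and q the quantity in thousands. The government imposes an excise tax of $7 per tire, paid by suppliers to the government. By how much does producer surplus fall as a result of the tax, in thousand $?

Producer surplus falls by $500.64 thousand.

Without the tax, 229 − 2p = 3p + 114 gives 5p = 115, so p* = $23 and q* = 183.
With the tax collected from suppliers, supply shifts: qs = 3(p − 7) + 114.
Solving gives q = 174.6 with buyers paying $27.2 and suppliers receiving $20.2 (the $7 wedge).
ΔPS is the trapezoid between Q = 174.6 and Q = 183 of height $2.8: ½ · (183 + 174.6) · 2.8 = $500.64.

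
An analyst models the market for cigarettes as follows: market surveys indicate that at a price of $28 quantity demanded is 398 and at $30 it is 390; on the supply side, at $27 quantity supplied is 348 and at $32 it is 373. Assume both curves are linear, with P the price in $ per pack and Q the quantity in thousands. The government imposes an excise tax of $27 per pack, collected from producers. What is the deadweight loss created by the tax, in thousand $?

Deadweight loss = $810 thousand.

Demand slope: (390 − 398)/(30 − 28) = -4, so Qd = 510 − 4P.
Supply slope: (373 − 348)/(32 − 27) = 5, so Qs = 5P + 213.
Without the tax, 510 − 4P = 5P + 213 gives 9P = 297, so P* = $33 and Q* = 378.
With the tax collected from producers, supply shifts: Qs = 5(P − 27) + 213.
Solving gives Q = 318 with consumers paying $48 and producers receiving $21 (the $27 wedge).
Quantity falls by |ΔQ| = |378 − 318| = 60.
DWL = ½ · t · |ΔQ| = ½ · 27 · 60 = $810.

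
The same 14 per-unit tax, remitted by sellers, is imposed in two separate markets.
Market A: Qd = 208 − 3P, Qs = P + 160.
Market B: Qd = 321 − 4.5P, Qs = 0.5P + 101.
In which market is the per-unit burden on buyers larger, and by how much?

Market A, by 2.1.

Market A: pre-tax P* = 12, Q* = 172; post-tax Q = 161.5; per-unit burden on buyers = 3.5.
Market B: pre-tax P* = 44, Q* = 123; post-tax Q = 116.7; per-unit burden on buyers = 1.4.
Difference: 3.5 vs 1.4 → market A is larger by 2.1.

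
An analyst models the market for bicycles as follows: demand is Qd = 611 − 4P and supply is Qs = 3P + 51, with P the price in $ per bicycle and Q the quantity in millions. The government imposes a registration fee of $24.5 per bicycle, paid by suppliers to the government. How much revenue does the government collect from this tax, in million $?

Tax revenue = $6100.5 million.

Without the tax, 611 − 4P = 3P + 51 gives 7P = 560, so P* = $80 and Q* = 291.
With the tax collected from suppliers, supply shifts: Qs = 3(P − 24.5) + 51.
Solving gives Q = 249 with buyers paying $90.5 and suppliers receiving $66 (the $24.5 wedge).
Revenue = t · Q = 24.5 · 249 = $6100.5.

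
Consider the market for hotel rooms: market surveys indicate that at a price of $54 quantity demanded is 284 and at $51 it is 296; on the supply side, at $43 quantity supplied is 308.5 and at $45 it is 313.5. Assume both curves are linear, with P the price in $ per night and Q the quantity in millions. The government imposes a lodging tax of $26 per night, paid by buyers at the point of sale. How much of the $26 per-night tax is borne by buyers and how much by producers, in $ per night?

Demand slope: (296 − 284)/(51 − 54) = -4, so Qd = 500 − 4P.
Supply slope: (313.5 − 308.5)/(45 − 43) = 2.5, so Qs = 2.5P + 201.
Without the tax, 500 − 4P = 2.5P + 201 gives 6.5P = 299, so P* = $46 and Q* = 316.
With the tax collected from buyers, demand (in seller-price terms) shifts: Qd = 500 − 4(P + 26).
New equilibrium: buyers pay $56, producers receive $30, Q = 276. (Wedge: Pb − Ps = 26.)
Burden on buyers: $10; on producers: $16. (They sum to $26.)
The less price-elastic side of the market bears the larger share of a per-unit tax.

Buyers bear $10 per night; producers bear $16 per night.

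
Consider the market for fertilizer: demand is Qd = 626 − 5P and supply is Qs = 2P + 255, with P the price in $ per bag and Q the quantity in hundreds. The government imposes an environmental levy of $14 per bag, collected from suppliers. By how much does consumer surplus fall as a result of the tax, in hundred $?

Before the tax: set 626 − 5P = 2P + 255 → P* = $53, Q* = 361.
With the tax collected from suppliers, supply shifts: Qs = 2(P − 14) + 255.
New equilibrium: consumers pay $57, suppliers receive $43, Q = 341. (Wedge: Pb − Ps = 14.)
ΔCS is the trapezoid between Q = 341 and Q = 361 of height $4: ½ · (361 + 341) · 4 = $1404.

Consumer surplus falls by $1404 hundred.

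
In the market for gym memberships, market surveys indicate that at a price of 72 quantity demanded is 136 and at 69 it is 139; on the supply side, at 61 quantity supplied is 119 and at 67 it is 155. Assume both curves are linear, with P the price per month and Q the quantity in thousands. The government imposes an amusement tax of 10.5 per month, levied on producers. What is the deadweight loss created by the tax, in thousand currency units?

Deadweight loss = 47.25 thousand.

Demand slope: (139 − 136)/(69 − 72) = -1, so Qd = 208 − P.
Supply slope: (155 − 119)/(67 − 61) = 6, so Qs = 6P − 247.
Before the tax: set 208 − P = 6P − 247 → P* = 65, Q* = 143.
With the tax collected from producers, supply shifts: Qs = 6(P − 10.5) − 247.
Solving gives Q = 134 with consumers paying 74 and producers receiving 63.5 (the 10.5 wedge).
Quantity falls by |ΔQ| = |143 − 134| = 9.
DWL = ½ · t · |ΔQ| = ½ · 10.5 · 9 = 47.25.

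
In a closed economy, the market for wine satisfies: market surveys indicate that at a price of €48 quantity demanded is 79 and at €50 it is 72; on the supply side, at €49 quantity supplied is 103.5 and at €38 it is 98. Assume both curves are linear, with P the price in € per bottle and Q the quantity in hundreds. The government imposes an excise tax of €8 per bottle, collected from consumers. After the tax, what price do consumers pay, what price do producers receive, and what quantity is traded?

Consumers pay €43; producers receive €35; quantity = 96.5.

Demand slope: (72 − 79)/(50 − 48) = -3.5, so Qd = 247 − 3.5P.
Supply slope: (98 − 103.5)/(38 − 49) = 0.5, so Qs = 0.5P + 79.
Without the tax, 247 − 3.5P = 0.5P + 79 gives 4P = 168, so P* = €42 and Q* = 100.
With the tax collected from consumers, demand (in seller-price terms) shifts: Qd = 247 − 3.5(P + 8).
Solving gives Q = 96.5 with consumers paying €43 and producers receiving €35 (the €8 wedge).
The less price-elastic side of the market bears the larger share of a per-unit tax.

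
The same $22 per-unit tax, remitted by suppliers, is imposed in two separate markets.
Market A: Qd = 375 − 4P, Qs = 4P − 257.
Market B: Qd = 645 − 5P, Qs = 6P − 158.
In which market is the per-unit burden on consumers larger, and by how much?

Market B, by $1.

Market A: pre-tax P* = $79, Q* = 59; post-tax Q = 15; per-unit burden on consumers = $11.
Market B: pre-tax P* = $73, Q* = 280; post-tax Q = 220; per-unit burden on consumers = $12.
Difference: $11 vs $12 → market B is larger by $1.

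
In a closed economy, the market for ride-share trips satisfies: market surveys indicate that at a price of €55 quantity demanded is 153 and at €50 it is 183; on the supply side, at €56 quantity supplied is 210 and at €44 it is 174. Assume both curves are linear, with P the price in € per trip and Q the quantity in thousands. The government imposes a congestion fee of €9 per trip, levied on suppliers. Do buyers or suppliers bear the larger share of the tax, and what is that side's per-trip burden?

Demand slope: (183 − 153)/(50 − 55) = -6, so Qd = 483 − 6P.
Supply slope: (174 − 210)/(44 − 56) = 3, so Qs = 3P + 42.
Before the tax: set 483 − 6P = 3P + 42 → P* = €49, Q* = 189.
With the tax collected from suppliers, supply shifts: Qs = 3(P − 9) + 42.
Solving gives Q = 171 with buyers paying €52 and suppliers receiving €43 (the €9 wedge).
Per-trip burden: buyers €3, suppliers €6.
Suppliers take the larger share because supply is less price-elastic here (demand slope 6 vs supply slope 3).
The less price-elastic side of the market bears the larger share of a per-unit tax.

Suppliers bear the larger share: €6 per trip.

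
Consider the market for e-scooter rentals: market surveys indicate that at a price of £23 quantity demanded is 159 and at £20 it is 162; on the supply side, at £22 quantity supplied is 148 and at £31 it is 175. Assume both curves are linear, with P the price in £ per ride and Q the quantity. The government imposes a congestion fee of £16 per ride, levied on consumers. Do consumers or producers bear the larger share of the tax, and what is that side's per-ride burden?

Consumers bear the larger share: £12 per ride.

Demand slope: (162 − 159)/(20 − 23) = -1, so Qd = 182 − P.
Supply slope: (175 − 148)/(31 − 22) = 3, so Qs = 3P + 82.
Without the tax, 182 − P = 3P + 82 gives 4P = 100, so P* = £25 and Q* = 157.
With the tax collected from consumers, demand (in seller-price terms) shifts: Qd = 182 − (P + 16).
Solving gives Q = 145 with consumers paying £37 and producers receiving £21 (the £16 wedge).
Per-ride burden: consumers £12, producers £4.
Consumers take the larger share because demand is less price-elastic here (demand slope 1 vs supply slope 3).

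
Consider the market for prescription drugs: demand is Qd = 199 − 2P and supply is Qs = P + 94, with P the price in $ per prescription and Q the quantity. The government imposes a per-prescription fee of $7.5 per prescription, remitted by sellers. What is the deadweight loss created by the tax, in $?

Without the tax, 199 − 2P = P + 94 gives 3P = 105, so P* = $35 and Q* = 129.
With the tax collected from sellers, supply shifts: Qs = (P − 7.5) + 94.
New equilibrium: consumers pay $37.5, sellers receive $30, Q = 124. (Wedge: Pb − Ps = 7.5.)
Quantity falls by |ΔQ| = |129 − 124| = 5.
DWL = ½ · t · |ΔQ| = ½ · 7.5 · 5 = $18.75.

Deadweight loss = $18.75.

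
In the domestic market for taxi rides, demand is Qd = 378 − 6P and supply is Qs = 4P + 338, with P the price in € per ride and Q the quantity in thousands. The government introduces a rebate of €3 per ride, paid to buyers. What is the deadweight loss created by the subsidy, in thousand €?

Before the subsidy: set 378 − 6P = 4P + 338 → P* = €4, Q* = 354.
With a per-unit subsidy paid to buyers, each effectively pays P − 3, so demand becomes Qd = 378 − 6(P − 3).
New equilibrium: buyers pay €2.8, sellers receive €5.8, Q = 361.2. (Wedge: Pb − Ps = −3.)
Quantity rises by |ΔQ| = |354 − 361.2| = 7.2.
DWL = ½ · t · |ΔQ| = ½ · 3 · 7.2 = €10.8.

Deadweight loss = €10.8 thousand.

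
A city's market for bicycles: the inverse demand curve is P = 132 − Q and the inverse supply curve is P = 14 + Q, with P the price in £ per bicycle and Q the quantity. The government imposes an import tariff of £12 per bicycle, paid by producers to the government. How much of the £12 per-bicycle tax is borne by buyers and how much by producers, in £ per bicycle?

Buyers bear £6 per bicycle; producers bear £6 per bicycle.

Inverting to Q(P) form: Qd = 132 − P; Qs = P − 14.
Without the tax, 132 − P = P − 14 gives 2P = 146, so P* = £73 and Q* = 59.
With the tax collected from producers, supply shifts: Qs = (P − 12) − 14.
Solving gives Q = 53 with buyers paying £79 and producers receiving £67 (the £12 wedge).
Burden on buyers: £6; on producers: £6. (They sum to £12.)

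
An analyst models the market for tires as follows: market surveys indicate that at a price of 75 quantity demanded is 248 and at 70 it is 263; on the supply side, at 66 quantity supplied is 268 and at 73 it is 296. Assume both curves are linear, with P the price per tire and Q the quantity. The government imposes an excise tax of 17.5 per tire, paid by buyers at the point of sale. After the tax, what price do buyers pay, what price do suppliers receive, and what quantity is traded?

Buyers pay 77; suppliers receive 59.5; quantity = 242.

Demand slope: (263 − 248)/(70 − 75) = -3, so Qd = 473 − 3P.
Supply slope: (296 − 268)/(73 − 66) = 4, so Qs = 4P + 4.
Without the tax, 473 − 3P = 4P + 4 gives 7P = 469, so P* = 67 and Q* = 272.
With the tax collected from buyers, demand (in seller-price terms) shifts: Qd = 473 − 3(P + 17.5).
New equilibrium: buyers pay 77, suppliers receive 59.5, Q = 242. (Wedge: Pb − Ps = 17.5.)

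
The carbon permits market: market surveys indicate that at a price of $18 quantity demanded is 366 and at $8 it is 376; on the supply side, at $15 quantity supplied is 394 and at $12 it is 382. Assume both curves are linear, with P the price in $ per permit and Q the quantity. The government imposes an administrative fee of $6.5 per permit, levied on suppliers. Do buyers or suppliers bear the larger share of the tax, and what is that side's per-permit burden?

Demand slope: (376 − 366)/(8 − 18) = -1, so Qd = 384 − P.
Supply slope: (382 − 394)/(12 − 15) = 4, so Qs = 4P + 334.
Before the tax: set 384 − P = 4P + 334 → P* = $10, Q* = 374.
With the tax collected from suppliers, supply shifts: Qs = 4(P − 6.5) + 334.
Solving gives Q = 368.8 with buyers paying $15.2 and suppliers receiving $8.7 (the $6.5 wedge).
Per-permit burden: buyers $5.2, suppliers $1.3.
Buyers take the larger share because demand is less price-elastic here (demand slope 1 vs supply slope 4).
The less price-elastic side of the market bears the larger share of a per-unit tax.

Buyers bear the larger share: $5.2 per permit.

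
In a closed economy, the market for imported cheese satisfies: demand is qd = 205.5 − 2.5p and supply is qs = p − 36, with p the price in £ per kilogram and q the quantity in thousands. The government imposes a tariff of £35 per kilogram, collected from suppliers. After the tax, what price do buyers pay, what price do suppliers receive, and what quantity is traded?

Buyers pay £79; suppliers receive £44; quantity = 8.

Without the tax, 205.5 − 2.5p = p − 36 gives 3.5p = 241.5, so p* = £69 and q* = 33.
With the tax collected from suppliers, supply shifts: qs = (p − 35) − 36.
New equilibrium: buyers pay £79, suppliers receive £44, q = 8. (Wedge: pb − ps = 35.)
The less price-elastic side of the market bears the larger share of a per-unit tax.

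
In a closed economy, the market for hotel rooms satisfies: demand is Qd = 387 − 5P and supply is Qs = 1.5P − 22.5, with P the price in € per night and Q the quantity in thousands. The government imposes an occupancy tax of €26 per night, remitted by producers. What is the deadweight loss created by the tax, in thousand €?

Deadweight loss = €390 thousand.

Without the tax, 387 − 5P = 1.5P − 22.5 gives 6.5P = 409.5, so P* = €63 and Q* = 72.
With the tax collected from producers, supply shifts: Qs = 1.5(P − 26) − 22.5.
New equilibrium: consumers pay €69, producers receive €43, Q = 42. (Wedge: Pb − Ps = 26.)
Quantity falls by |ΔQ| = |72 − 42| = 30.
DWL = ½ · t · |ΔQ| = ½ · 26 · 30 = €390.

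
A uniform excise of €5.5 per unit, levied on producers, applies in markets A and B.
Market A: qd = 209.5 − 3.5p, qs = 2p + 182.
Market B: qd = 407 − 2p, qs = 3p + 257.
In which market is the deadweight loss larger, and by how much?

Market A: pre-tax p* = €5, q* = 192; post-tax q = 185; deadweight loss = €19.25.
Market B: pre-tax p* = €30, q* = 347; post-tax q = 340.4; deadweight loss = €18.15.
Difference: €19.25 vs €18.15 → market A is larger by €1.1.

Market A, by €1.1.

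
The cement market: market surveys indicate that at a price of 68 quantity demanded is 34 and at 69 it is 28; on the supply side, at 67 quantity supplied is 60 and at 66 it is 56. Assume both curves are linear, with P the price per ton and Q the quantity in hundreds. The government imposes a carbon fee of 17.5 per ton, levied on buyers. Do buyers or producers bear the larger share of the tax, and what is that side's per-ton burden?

Demand slope: (28 − 34)/(69 − 68) = -6, so Qd = 442 − 6P.
Supply slope: (56 − 60)/(66 − 67) = 4, so Qs = 4P − 208.
Without the tax, 442 − 6P = 4P − 208 gives 10P = 650, so P* = 65 and Q* = 52.
With the tax collected from buyers, demand (in seller-price terms) shifts: Qd = 442 − 6(P + 17.5).
Solving gives Q = 10 with buyers paying 72 and producers receiving 54.5 (the 17.5 wedge).
Per-ton burden: buyers 7, producers 10.5.
Producers take the larger share because supply is less price-elastic here (demand slope 6 vs supply slope 4).

Producers bear the larger share: 10.5 per ton.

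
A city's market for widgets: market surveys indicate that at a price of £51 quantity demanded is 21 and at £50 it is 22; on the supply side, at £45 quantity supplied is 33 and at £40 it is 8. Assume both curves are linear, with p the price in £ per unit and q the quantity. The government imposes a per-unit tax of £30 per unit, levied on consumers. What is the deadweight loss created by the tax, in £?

Demand slope: (22 − 21)/(50 − 51) = -1, so qd = 72 − p.
Supply slope: (8 − 33)/(40 − 45) = 5, so qs = 5p − 192.
Without the tax, 72 − p = 5p − 192 gives 6p = 264, so p* = £44 and q* = 28.
With the tax collected from consumers, demand (in seller-price terms) shifts: qd = 72 − (p + 30).
New equilibrium: consumers pay £69, suppliers receive £39, q = 3. (Wedge: pb − ps = 30.)
Quantity falls by |ΔQ| = |28 − 3| = 25.
DWL = ½ · t · |ΔQ| = ½ · 30 · 25 = £375.

Deadweight loss = £375.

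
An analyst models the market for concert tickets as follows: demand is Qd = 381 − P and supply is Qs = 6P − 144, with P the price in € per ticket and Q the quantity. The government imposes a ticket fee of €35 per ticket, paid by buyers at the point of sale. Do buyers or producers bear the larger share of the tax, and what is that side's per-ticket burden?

Without the tax, 381 − P = 6P − 144 gives 7P = 525, so P* = €75 and Q* = 306.
With the tax collected from buyers, demand (in seller-price terms) shifts: Qd = 381 − (P + 35).
New equilibrium: buyers pay €105, producers receive €70, Q = 276. (Wedge: Pb − Ps = 35.)
Per-ticket burden: buyers €30, producers €5.
Buyers take the larger share because demand is less price-elastic here (demand slope 1 vs supply slope 6).
The less price-elastic side of the market bears the larger share of a per-unit tax.

Buyers bear the larger share: €30 per ticket.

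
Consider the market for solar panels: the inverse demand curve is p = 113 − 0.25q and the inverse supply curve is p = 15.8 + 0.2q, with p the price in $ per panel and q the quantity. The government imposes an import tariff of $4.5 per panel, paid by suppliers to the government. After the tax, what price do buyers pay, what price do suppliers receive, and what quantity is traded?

Inverting to q(p) form: qd = 452 − 4p; qs = 5p − 79.
Before the tax: set 452 − 4p = 5p − 79 → p* = $59, q* = 216.
With the tax collected from suppliers, supply shifts: qs = 5(p − 4.5) − 79.
Solving gives q = 206 with buyers paying $61.5 and suppliers receiving $57 (the $4.5 wedge).
The less price-elastic side of the market bears the larger share of a per-unit tax.

Buyers pay $61.5; suppliers receive $57; quantity = 206.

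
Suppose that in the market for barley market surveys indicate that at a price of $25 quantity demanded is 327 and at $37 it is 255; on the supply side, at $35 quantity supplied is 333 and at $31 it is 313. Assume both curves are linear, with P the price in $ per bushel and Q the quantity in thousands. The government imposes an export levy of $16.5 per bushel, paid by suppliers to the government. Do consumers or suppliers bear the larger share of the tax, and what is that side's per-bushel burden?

Suppliers bear the larger share: $9 per bushel.

Demand slope: (255 − 327)/(37 − 25) = -6, so Qd = 477 − 6P.
Supply slope: (313 − 333)/(31 − 35) = 5, so Qs = 5P + 158.
Before the tax: set 477 − 6P = 5P + 158 → P* = $29, Q* = 303.
With the tax collected from suppliers, supply shifts: Qs = 5(P − 16.5) + 158.
Solving gives Q = 258 with consumers paying $36.5 and suppliers receiving $20 (the $16.5 wedge).
Per-bushel burden: consumers $7.5, suppliers $9.
Suppliers take the larger share because supply is less price-elastic here (demand slope 6 vs supply slope 5).
The less price-elastic side of the market bears the larger share of a per-unit tax.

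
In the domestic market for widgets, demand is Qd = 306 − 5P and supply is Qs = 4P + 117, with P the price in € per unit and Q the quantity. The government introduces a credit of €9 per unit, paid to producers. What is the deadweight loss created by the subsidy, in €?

Deadweight loss = €90.

Before the subsidy: set 306 − 5P = 4P + 117 → P* = €21, Q* = 201.
With a per-unit subsidy paid to producers, each receives P + 9 per unit sold, so supply becomes Qs = 4(P + 9) + 117.
New equilibrium: buyers pay €17, producers receive €26, Q = 221. (Wedge: Pb − Ps = −9.)
Quantity rises by |ΔQ| = |201 − 221| = 20.
DWL = ½ · t · |ΔQ| = ½ · 9 · 20 = €90.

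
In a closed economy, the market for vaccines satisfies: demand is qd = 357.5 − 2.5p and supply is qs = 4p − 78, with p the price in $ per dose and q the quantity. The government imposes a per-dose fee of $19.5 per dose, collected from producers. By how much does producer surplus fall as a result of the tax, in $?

Before the tax: set 357.5 − 2.5p = 4p − 78 → p* = $67, q* = 190.
With the tax collected from producers, supply shifts: qs = 4(p − 19.5) − 78.
New equilibrium: buyers pay $79, producers receive $59.5, q = 160. (Wedge: pb − ps = 19.5.)
ΔPS is the trapezoid between Q = 160 and Q = 190 of height $7.5: ½ · (190 + 160) · 7.5 = $1312.5.

Producer surplus falls by $1312.5.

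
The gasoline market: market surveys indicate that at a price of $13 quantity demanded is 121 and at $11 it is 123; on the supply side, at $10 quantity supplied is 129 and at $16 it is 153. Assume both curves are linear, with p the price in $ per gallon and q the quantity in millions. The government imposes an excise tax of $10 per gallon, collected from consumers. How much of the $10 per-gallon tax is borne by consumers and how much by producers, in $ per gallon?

Demand slope: (123 − 121)/(11 − 13) = -1, so qd = 134 − p.
Supply slope: (153 − 129)/(16 − 10) = 4, so qs = 4p + 89.
Without the tax, 134 − p = 4p + 89 gives 5p = 45, so p* = $9 and q* = 125.
With the tax collected from consumers, demand (in seller-price terms) shifts: qd = 134 − (p + 10).
New equilibrium: consumers pay $17, producers receive $7, q = 117. (Wedge: pb − ps = 10.)
Burden on consumers: $8; on producers: $2. (They sum to $10.)
The less price-elastic side of the market bears the larger share of a per-unit tax.

Consumers bear $8 per gallon; producers bear $2 per gallon.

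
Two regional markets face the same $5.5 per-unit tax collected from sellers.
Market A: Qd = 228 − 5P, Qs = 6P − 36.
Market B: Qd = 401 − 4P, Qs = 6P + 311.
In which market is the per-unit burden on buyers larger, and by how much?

Market A: pre-tax P* = $24, Q* = 108; post-tax Q = 93; per-unit burden on buyers = $3.
Market B: pre-tax P* = $9, Q* = 365; post-tax Q = 351.8; per-unit burden on buyers = $3.3.
Difference: $3 vs $3.3 → market B is larger by $0.3.

Market B, by $0.3.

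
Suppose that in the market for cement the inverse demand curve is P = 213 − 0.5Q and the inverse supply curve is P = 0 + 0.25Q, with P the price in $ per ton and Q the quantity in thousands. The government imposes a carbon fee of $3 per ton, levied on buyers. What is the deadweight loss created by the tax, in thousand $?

Rewrite in direct form: Qd = 426 − 2P and Qs = 4P.
Before the tax: set 426 − 2P = 4P → P* = $71, Q* = 284.
With the tax collected from buyers, demand (in seller-price terms) shifts: Qd = 426 − 2(P + 3).
Solving gives Q = 280 with buyers paying $73 and suppliers receiving $70 (the $3 wedge).
Quantity falls by |ΔQ| = |284 − 280| = 4.
DWL = ½ · t · |ΔQ| = ½ · 3 · 4 = $6.

Deadweight loss = $6 thousand.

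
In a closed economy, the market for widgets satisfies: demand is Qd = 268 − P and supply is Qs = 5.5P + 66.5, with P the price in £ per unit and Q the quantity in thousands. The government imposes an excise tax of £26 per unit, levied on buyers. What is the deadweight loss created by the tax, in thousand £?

Without the tax, 268 − P = 5.5P + 66.5 gives 6.5P = 201.5, so P* = £31 and Q* = 237.
With the tax collected from buyers, demand (in seller-price terms) shifts: Qd = 268 − (P + 26).
Solving gives Q = 215 with buyers paying £53 and sellers receiving £27 (the £26 wedge).
Quantity falls by |ΔQ| = |237 − 215| = 22.
DWL = ½ · t · |ΔQ| = ½ · 26 · 22 = £286.

Deadweight loss = £286 thousand.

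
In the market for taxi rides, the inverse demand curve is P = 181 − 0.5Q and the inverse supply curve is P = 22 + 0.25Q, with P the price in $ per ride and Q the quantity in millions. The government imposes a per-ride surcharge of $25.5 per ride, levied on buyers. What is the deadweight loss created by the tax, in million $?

Deadweight loss = $433.5 million.

Rewrite in direct form: Qd = 362 − 2P and Qs = 4P − 88.
Without the tax, 362 − 2P = 4P − 88 gives 6P = 450, so P* = $75 and Q* = 212.
With the tax collected from buyers, demand (in seller-price terms) shifts: Qd = 362 − 2(P + 25.5).
Solving gives Q = 178 with buyers paying $92 and producers receiving $66.5 (the $25.5 wedge).
Quantity falls by |ΔQ| = |212 − 178| = 34.
DWL = ½ · t · |ΔQ| = ½ · 25.5 · 34 = $433.5.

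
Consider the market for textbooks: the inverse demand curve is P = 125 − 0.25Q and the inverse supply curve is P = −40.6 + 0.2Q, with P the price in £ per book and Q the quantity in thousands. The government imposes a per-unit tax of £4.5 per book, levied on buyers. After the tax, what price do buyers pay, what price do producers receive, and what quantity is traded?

Buyers pay £35.5; producers receive £31; quantity = 358.

Inverting to Q(P) form: Qd = 500 − 4P; Qs = 5P + 203.
Without the tax, 500 − 4P = 5P + 203 gives 9P = 297, so P* = £33 and Q* = 368.
With the tax collected from buyers, demand (in seller-price terms) shifts: Qd = 500 − 4(P + 4.5).
Solving gives Q = 358 with buyers paying £35.5 and producers receiving £31 (the £4.5 wedge).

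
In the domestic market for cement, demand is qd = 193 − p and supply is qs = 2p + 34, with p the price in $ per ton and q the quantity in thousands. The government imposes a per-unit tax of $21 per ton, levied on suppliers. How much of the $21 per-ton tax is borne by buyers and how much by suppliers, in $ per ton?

Buyers bear $14 per ton; suppliers bear $7 per ton.

Without the tax, 193 − p = 2p + 34 gives 3p = 159, so p* = $53 and q* = 140.
With the tax collected from suppliers, supply shifts: qs = 2(p − 21) + 34.
Solving gives q = 126 with buyers paying $67 and suppliers receiving $46 (the $21 wedge).
Burden on buyers: $14; on suppliers: $7. (They sum to $21.)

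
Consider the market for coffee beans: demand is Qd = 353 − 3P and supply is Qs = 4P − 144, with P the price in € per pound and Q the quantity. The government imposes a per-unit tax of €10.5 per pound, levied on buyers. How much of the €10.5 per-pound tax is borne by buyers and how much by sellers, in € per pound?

Buyers bear €6 per pound; sellers bear €4.5 per pound.

Without the tax, 353 − 3P = 4P − 144 gives 7P = 497, so P* = €71 and Q* = 140.
With the tax collected from buyers, demand (in seller-price terms) shifts: Qd = 353 − 3(P + 10.5).
New equilibrium: buyers pay €77, sellers receive €66.5, Q = 122. (Wedge: Pb − Ps = 10.5.)
Burden on buyers: €6; on sellers: €4.5. (They sum to €10.5.)
The less price-elastic side of the market bears the larger share of a per-unit tax.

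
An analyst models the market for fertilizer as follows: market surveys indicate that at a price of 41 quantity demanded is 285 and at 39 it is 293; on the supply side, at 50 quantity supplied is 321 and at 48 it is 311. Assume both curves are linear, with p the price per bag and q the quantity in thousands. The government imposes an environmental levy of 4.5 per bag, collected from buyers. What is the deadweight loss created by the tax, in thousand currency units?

Deadweight loss = 22.5 thousand.

Demand slope: (293 − 285)/(39 − 41) = -4, so qd = 449 − 4p.
Supply slope: (311 − 321)/(48 − 50) = 5, so qs = 5p + 71.
Without the tax, 449 − 4p = 5p + 71 gives 9p = 378, so p* = 42 and q* = 281.
With the tax collected from buyers, demand (in seller-price terms) shifts: qd = 449 − 4(p + 4.5).
New equilibrium: buyers pay 44.5, suppliers receive 40, q = 271. (Wedge: pb − ps = 4.5.)
Quantity falls by |ΔQ| = |281 − 271| = 10.
DWL = ½ · t · |ΔQ| = ½ · 4.5 · 10 = 22.5.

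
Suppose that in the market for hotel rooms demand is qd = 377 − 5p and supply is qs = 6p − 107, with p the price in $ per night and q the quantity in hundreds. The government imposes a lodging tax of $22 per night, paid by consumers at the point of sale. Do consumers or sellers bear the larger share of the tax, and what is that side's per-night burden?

Before the tax: set 377 − 5p = 6p − 107 → p* = $44, q* = 157.
With the tax collected from consumers, demand (in seller-price terms) shifts: qd = 377 − 5(p + 22).
Solving gives q = 97 with consumers paying $56 and sellers receiving $34 (the $22 wedge).
Per-night burden: consumers $12, sellers $10.
Consumers take the larger share because demand is less price-elastic here (demand slope 5 vs supply slope 6).
The less price-elastic side of the market bears the larger share of a per-unit tax.

Consumers bear the larger share: $12 per night.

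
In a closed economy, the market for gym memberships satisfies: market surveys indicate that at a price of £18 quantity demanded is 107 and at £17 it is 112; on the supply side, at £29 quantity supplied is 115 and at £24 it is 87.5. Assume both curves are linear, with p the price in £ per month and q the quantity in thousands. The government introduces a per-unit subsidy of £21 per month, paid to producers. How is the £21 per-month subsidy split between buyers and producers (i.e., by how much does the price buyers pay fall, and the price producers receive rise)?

Buyers gain £11 per month; producers gain £10 per month.

Demand slope: (112 − 107)/(17 − 18) = -5, so qd = 197 − 5p.
Supply slope: (87.5 − 115)/(24 − 29) = 5.5, so qs = 5.5p − 44.5.
Before the subsidy: set 197 − 5p = 5.5p − 44.5 → p* = £23, q* = 82.
With a per-unit subsidy paid to producers, each receives p + 21 per unit sold, so supply becomes qs = 5.5(p + 21) − 44.5.
Solving gives q = 137 with buyers paying £12 and producers receiving £33 (the £21 wedge).
Gain to buyers: £11; to producers: £10. (They sum to £21.)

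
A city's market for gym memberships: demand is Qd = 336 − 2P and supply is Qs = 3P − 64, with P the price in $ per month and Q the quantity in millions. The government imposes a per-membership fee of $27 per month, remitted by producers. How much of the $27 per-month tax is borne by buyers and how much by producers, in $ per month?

Buyers bear $16.2 per month; producers bear $10.8 per month.

Before the tax: set 336 − 2P = 3P − 64 → P* = $80, Q* = 176.
With the tax collected from producers, supply shifts: Qs = 3(P − 27) − 64.
Solving gives Q = 143.6 with buyers paying $96.2 and producers receiving $69.2 (the $27 wedge).
Burden on buyers: $16.2; on producers: $10.8. (They sum to $27.)
The less price-elastic side of the market bears the larger share of a per-unit tax.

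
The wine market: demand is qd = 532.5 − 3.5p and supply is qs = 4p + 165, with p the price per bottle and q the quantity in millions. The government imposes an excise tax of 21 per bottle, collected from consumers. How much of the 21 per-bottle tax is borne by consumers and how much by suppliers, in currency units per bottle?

Consumers bear 11.2 per bottle; suppliers bear 9.8 per bottle.

Without the tax, 532.5 − 3.5p = 4p + 165 gives 7.5p = 367.5, so p* = 49 and q* = 361.
With the tax collected from consumers, demand (in seller-price terms) shifts: qd = 532.5 − 3.5(p + 21).
New equilibrium: consumers pay 60.2, suppliers receive 39.2, q = 321.8. (Wedge: pb − ps = 21.)
Burden on consumers: 11.2; on suppliers: 9.8. (They sum to 21.)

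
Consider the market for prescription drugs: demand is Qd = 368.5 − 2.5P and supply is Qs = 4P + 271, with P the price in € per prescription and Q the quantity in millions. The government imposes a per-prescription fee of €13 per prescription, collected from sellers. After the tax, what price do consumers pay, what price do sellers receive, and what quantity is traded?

Without the tax, 368.5 − 2.5P = 4P + 271 gives 6.5P = 97.5, so P* = €15 and Q* = 331.
With the tax collected from sellers, supply shifts: Qs = 4(P − 13) + 271.
Solving gives Q = 311 with consumers paying €23 and sellers receiving €10 (the €13 wedge).
The less price-elastic side of the market bears the larger share of a per-unit tax.

Consumers pay €23; sellers receive €10; quantity = 311.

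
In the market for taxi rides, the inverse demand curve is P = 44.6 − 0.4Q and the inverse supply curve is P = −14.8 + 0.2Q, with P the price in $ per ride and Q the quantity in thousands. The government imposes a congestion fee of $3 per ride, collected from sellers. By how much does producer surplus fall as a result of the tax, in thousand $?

Rewrite in direct form: Qd = 111.5 − 2.5P and Qs = 5P + 74.
Before the tax: set 111.5 − 2.5P = 5P + 74 → P* = $5, Q* = 99.
With the tax collected from sellers, supply shifts: Qs = 5(P − 3) + 74.
New equilibrium: buyers pay $7, sellers receive $4, Q = 94. (Wedge: Pb − Ps = 3.)
ΔPS is the trapezoid between Q = 94 and Q = 99 of height $1: ½ · (99 + 94) · 1 = $96.5.

Producer surplus falls by $96.5 thousand.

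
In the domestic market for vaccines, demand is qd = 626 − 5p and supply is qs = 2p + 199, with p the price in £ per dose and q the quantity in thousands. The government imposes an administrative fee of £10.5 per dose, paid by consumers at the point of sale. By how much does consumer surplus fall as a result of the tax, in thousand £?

Without the tax, 626 − 5p = 2p + 199 gives 7p = 427, so p* = £61 and q* = 321.
With the tax collected from consumers, demand (in seller-price terms) shifts: qd = 626 − 5(p + 10.5).
Solving gives q = 306 with consumers paying £64 and producers receiving £53.5 (the £10.5 wedge).
ΔCS is the trapezoid between Q = 306 and Q = 321 of height £3: ½ · (321 + 306) · 3 = £940.5.

Consumer surplus falls by £940.5 thousand.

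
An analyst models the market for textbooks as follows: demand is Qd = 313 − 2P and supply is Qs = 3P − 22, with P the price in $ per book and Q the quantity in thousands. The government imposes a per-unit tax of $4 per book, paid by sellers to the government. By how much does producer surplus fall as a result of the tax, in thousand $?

Producer surplus falls by $282.56 thousand.

Without the tax, 313 − 2P = 3P − 22 gives 5P = 335, so P* = $67 and Q* = 179.
With the tax collected from sellers, supply shifts: Qs = 3(P − 4) − 22.
Solving gives Q = 174.2 with buyers paying $69.4 and sellers receiving $65.4 (the $4 wedge).
ΔPS is the trapezoid between Q = 174.2 and Q = 179 of height $1.6: ½ · (179 + 174.2) · 1.6 = $282.56.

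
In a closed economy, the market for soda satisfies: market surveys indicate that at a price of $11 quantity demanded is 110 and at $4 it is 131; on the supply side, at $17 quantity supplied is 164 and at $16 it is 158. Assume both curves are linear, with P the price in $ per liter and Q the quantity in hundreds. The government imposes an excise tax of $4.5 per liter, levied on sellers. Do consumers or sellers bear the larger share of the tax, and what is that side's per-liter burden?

Demand slope: (131 − 110)/(4 − 11) = -3, so Qd = 143 − 3P.
Supply slope: (158 − 164)/(16 − 17) = 6, so Qs = 6P + 62.
Without the tax, 143 − 3P = 6P + 62 gives 9P = 81, so P* = $9 and Q* = 116.
With the tax collected from sellers, supply shifts: Qs = 6(P − 4.5) + 62.
Solving gives Q = 107 with consumers paying $12 and sellers receiving $7.5 (the $4.5 wedge).
Per-liter burden: consumers $3, sellers $1.5.
Consumers take the larger share because demand is less price-elastic here (demand slope 3 vs supply slope 6).
The less price-elastic side of the market bears the larger share of a per-unit tax.

Consumers bear the larger share: $3 per liter.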